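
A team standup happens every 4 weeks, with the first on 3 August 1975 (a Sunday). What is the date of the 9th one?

14 March 1976

The 9th occurrence is 8 intervals after the first: 8 × 28 = 224 days after 3 August 1975.
August has 31 days — 28 days to the end of August leaves 196.
September has 30 days (166 left).
October has 31 days (135 left).
November has 30 days (105 left).
December has 31 days (74 left).
January has 31 days (43 left).
February has 29 days (14 left).
14 days into March → 14 March 1976.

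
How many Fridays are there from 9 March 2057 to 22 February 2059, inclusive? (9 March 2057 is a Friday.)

9 March 2057 is a Friday; the first Friday on or after it is 9 March 2057.
From 9 March 2057 to 22 February 2059: 297 + 365 + 53 = 715 days (rest of 2057, 2058, to 22 February 2059 in 2059).
715 ÷ 7 = 102 full weeks with remainder 1, so 102 more Fridays after the first → 103.

103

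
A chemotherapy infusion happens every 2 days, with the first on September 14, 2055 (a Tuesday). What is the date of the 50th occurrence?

The 50th occurrence is 49 intervals after the first: 49 × 2 = 98 days after September 14, 2055.
September has 30 days — 16 days to the end of September leaves 82.
October has 31 days (51 left).
November has 30 days (21 left).
21 days into December → December 21, 2055.

December 21, 2055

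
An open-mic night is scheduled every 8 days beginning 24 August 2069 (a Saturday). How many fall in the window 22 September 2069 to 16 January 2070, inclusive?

15

Occurrences land 8·i days after 24 August 2069 for i = 0, 1, 2, …
22 September 2069 is 29 days after the start; 29 ÷ 8 = 3 remainder 5; since the remainder is 5, round up to i = 4. First occurrence in the window: #5 on 25 September 2069 (4×8 = 32 days in).
16 January 2070 is 145 days after the start; 145 ÷ 8 = 18 remainder 1. Last occurrence in the window: #19 on 15 January 2070.
Occurrences #5 through #19: 15 in total.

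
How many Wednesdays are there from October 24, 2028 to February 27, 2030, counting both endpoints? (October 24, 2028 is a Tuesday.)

71

October 24, 2028 is a Tuesday; the first Wednesday on or after it is October 25, 2028 (1 day later).
From October 25, 2028 to February 27, 2030: 67 + 365 + 58 = 490 days (rest of 2028, 2029, to February 27, 2030 in 2030).
490 ÷ 7 = 70 full weeks with remainder 0, so 70 more Wednesdays after the first → 71.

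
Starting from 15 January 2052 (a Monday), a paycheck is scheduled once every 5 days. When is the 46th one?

27 August 2052

The 46th occurrence is 45 intervals after the first: 45 × 5 = 225 days after 15 January 2052.
January has 31 days — 16 days to the end of January leaves 209.
February has 29 days (180 left).
March has 31 days (149 left).
April has 30 days (119 left).
May has 31 days (88 left).
June has 30 days (58 left).
July has 31 days (27 left).
27 days into August → 27 August 2052.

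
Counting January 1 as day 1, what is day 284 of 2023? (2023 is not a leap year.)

October 11, 2023

January has 31 days (284 − 31 = 253 remain).
February has 28 days (253 − 28 = 225 remain).
March has 31 days (225 − 31 = 194 remain).
April has 30 days (194 − 30 = 164 remain).
May has 31 days (164 − 31 = 133 remain).
June has 30 days (133 − 30 = 103 remain).
July has 31 days (103 − 31 = 72 remain).
August has 31 days (72 − 31 = 41 remain).
September has 30 days (41 − 30 = 11 remain).
11 into October → October 11.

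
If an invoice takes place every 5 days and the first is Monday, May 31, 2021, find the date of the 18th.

The 18th occurrence is 17 intervals after the first: 17 × 5 = 85 days after May 31, 2021.
May has 31 days — 0 days to the end of May leaves 85.
June has 30 days (55 left).
July has 31 days (24 left).
24 days into August → August 24, 2021.

August 24, 2021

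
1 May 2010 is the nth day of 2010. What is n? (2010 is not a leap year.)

121

Days in months before May: 31 + 28 + 31 + 30 = 120.
Plus 1 day into May → day 121.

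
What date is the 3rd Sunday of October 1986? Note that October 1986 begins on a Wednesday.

October 1986 begins on a Wednesday, so the first Sunday is October 5 (4 days later).
The 3rd Sunday is 2 weeks later: 5 + 14 = 19.

19 October 1986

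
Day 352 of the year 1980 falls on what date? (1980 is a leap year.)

January has 31 days (352 − 31 = 321 remain).
February has 29 days (321 − 29 = 292 remain).
March has 31 days (292 − 31 = 261 remain).
April has 30 days (261 − 30 = 231 remain).
May has 31 days (231 − 31 = 200 remain).
June has 30 days (200 − 30 = 170 remain).
July has 31 days (170 − 31 = 139 remain).
August has 31 days (139 − 31 = 108 remain).
September has 30 days (108 − 30 = 78 remain).
October has 31 days (78 − 31 = 47 remain).
November has 30 days (47 − 30 = 17 remain).
17 into December → December 17.

December 17, 1980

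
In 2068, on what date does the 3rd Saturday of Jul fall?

Jul 21, 2068

Jul 2068 begins on a Sunday, so the first Saturday is Jul 7 (6 days later).
The 3rd Saturday is 2 weeks later: 7 + 14 = 21.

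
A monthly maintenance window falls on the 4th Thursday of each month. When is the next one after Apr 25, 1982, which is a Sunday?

Apr 1982 starts on a Thursday; its first Thursday is the 1st, so the 4th Thursday is the 22nd — Apr 22, 1982.
That is not after Apr 25, 1982, so look at May 1982.
May 1982 starts on a Saturday; its first Thursday is the 6th, so the 4th Thursday is the 27th — May 27, 1982.

May 27, 1982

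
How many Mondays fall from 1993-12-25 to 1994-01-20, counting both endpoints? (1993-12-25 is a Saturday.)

1993-12-25 is a Saturday; the first Monday on or after it is 1993-12-27 (2 days later).
From 1993-12-27 to 1994-01-20: 4 + 20 = 24 days (rest of December, January).
24 ÷ 7 = 3 full weeks with remainder 3, so 3 more Mondays after the first → 4.

4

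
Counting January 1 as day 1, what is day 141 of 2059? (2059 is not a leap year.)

January has 31 days (141 − 31 = 110 remain).
February has 28 days (110 − 28 = 82 remain).
March has 31 days (82 − 31 = 51 remain).
April has 30 days (51 − 30 = 21 remain).
21 into May → May 21.

May 21, 2059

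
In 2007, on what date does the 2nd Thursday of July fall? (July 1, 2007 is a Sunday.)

12 July 2007

July 2007 begins on a Sunday, so the first Thursday is July 5 (4 days later).
The 2nd Thursday is 1 weeks later: 5 + 7 = 12.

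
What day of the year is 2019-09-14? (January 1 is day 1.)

257

Days in months before September: 31 + 28 + 31 + 30 + 31 + 30 + 31 + 31 = 243.
Plus 14 days into September → day 257.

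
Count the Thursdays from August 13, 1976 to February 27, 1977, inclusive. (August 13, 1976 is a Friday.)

August 13, 1976 is a Friday; the first Thursday on or after it is August 19, 1976 (6 days later).
From August 19, 1976 to February 27, 1977: 12 + 30 + 31 + 30 + 31 + 31 + 27 = 192 days (rest of August, September, October, November, December, January, February).
192 ÷ 7 = 27 full weeks with remainder 3, so 27 more Thursdays after the first → 28.

28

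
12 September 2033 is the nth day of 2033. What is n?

Days in months before September: 31 + 28 + 31 + 30 + 31 + 30 + 31 + 31 = 243.
Plus 12 days into September → day 255.

255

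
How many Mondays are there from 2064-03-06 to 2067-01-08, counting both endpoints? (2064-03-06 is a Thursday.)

148

2064-03-06 is a Thursday; the first Monday on or after it is 2064-03-10 (4 days later).
From 2064-03-10 to 2067-01-08: 296 + 365 + 365 + 8 = 1034 days (rest of 2064, 2065, 2066, to 2067-01-08 in 2067).
1034 ÷ 7 = 147 full weeks with remainder 5, so 147 more Mondays after the first → 148.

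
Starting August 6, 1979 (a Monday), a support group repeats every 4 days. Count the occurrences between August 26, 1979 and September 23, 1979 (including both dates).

Occurrences land 4·i days after August 6, 1979 for i = 0, 1, 2, …
August 26, 1979 is 20 days after the start; 20 ÷ 4 = 5 remainder 0. First occurrence in the window: #6 on August 26, 1979 (5×4 = 20 days in).
September 23, 1979 is 48 days after the start; 48 ÷ 4 = 12 remainder 0. Last occurrence in the window: #13 on September 23, 1979.
Occurrences #6 through #13: 8 in total.

8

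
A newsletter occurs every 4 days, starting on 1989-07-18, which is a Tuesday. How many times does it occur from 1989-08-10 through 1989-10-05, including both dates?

14

Occurrences land 4·i days after 1989-07-18 for i = 0, 1, 2, …
1989-08-10 is 23 days after the start; 23 ÷ 4 = 5 remainder 3; since the remainder is 3, round up to i = 6. First occurrence in the window: #7 on 1989-08-11 (6×4 = 24 days in).
1989-10-05 is 79 days after the start; 79 ÷ 4 = 19 remainder 3. Last occurrence in the window: #20 on 1989-10-02.
Occurrences #7 through #20: 14 in total.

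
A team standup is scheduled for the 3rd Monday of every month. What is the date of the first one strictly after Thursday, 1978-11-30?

1978-12-18

November 1978 starts on a Wednesday; its first Monday is the 6th, so the 3rd Monday is the 20th — 1978-11-20.
That is not after 1978-11-30, so look at December 1978.
December 1978 starts on a Friday; its first Monday is the 4th, so the 3rd Monday is the 18th — 1978-12-18.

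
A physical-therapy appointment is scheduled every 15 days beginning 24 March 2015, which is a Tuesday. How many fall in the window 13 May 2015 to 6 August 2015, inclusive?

6

Occurrences land 15·i days after 24 March 2015 for i = 0, 1, 2, …
13 May 2015 is 50 days after the start; 50 ÷ 15 = 3 remainder 5; since the remainder is 5, round up to i = 4. First occurrence in the window: #5 on 23 May 2015 (4×15 = 60 days in).
6 August 2015 is 135 days after the start; 135 ÷ 15 = 9 remainder 0. Last occurrence in the window: #10 on 6 August 2015.
Occurrences #5 through #10: 6 in total.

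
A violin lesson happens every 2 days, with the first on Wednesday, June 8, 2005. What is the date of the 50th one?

The 50th occurrence is 49 intervals after the first: 49 × 2 = 98 days after June 8, 2005.
June has 30 days — 22 days to the end of June leaves 76.
July has 31 days (45 left).
August has 31 days (14 left).
14 days into September → September 14, 2005.

September 14, 2005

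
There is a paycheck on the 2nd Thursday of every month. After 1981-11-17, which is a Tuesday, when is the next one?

1981-12-10

November 1981 starts on a Sunday; its first Thursday is the 5th, so the 2nd Thursday is the 12th — 1981-11-12.
That is not after 1981-11-17, so look at December 1981.
December 1981 starts on a Tuesday; its first Thursday is the 3rd, so the 2nd Thursday is the 10th — 1981-12-10.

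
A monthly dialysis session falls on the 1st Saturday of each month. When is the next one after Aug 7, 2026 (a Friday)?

Aug 2026 starts on a Saturday, so its 1st Saturday is Aug 1, 2026.
That is not after Aug 7, 2026, so look at Sep 2026.
Sep 2026 starts on a Tuesday, so its 1st Saturday is Sep 5, 2026 (4 days in).

Sep 5, 2026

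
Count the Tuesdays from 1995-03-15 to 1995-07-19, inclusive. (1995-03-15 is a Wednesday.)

1995-03-15 is a Wednesday; the first Tuesday on or after it is 1995-03-21 (6 days later).
From 1995-03-21 to 1995-07-19: 10 + 30 + 31 + 30 + 19 = 120 days (rest of March, April, May, June, July).
120 ÷ 7 = 17 full weeks with remainder 1, so 17 more Tuesdays after the first → 18.

18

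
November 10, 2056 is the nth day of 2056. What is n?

Days in months before November: 31 + 29 + 31 + 30 + 31 + 30 + 31 + 31 + 30 + 31 = 305.
Plus 10 days into November → day 315.

315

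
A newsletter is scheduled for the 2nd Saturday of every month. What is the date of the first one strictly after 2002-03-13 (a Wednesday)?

2002-04-13

March 2002 starts on a Friday; its first Saturday is the 2nd, so the 2nd Saturday is the 9th — 2002-03-09.
That is not after 2002-03-13, so look at April 2002.
April 2002 starts on a Monday; its first Saturday is the 6th, so the 2nd Saturday is the 13th — 2002-04-13.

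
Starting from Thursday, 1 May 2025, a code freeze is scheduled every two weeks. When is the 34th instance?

6 August 2026

The 34th occurrence is 33 intervals after the first: 33 × 14 = 462 days after 1 May 2025.
May has 31 days — 30 days to the end of May leaves 432.
From end of May to end of 2025 is 214 days (218 left).
January has 31 days (187 left).
February has 28 days (159 left).
March has 31 days (128 left).
April has 30 days (98 left).
May has 31 days (67 left).
June has 30 days (37 left).
July has 31 days (6 left).
6 days into August → 6 August 2026.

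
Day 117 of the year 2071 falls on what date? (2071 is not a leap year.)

Jan has 31 days (117 − 31 = 86 remain).
Feb has 28 days (86 − 28 = 58 remain).
Mar has 31 days (58 − 31 = 27 remain).
27 into Apr → Apr 27.

Apr 27, 2071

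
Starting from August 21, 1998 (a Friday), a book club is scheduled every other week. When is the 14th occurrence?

February 19, 1999

The 14th occurrence is 13 intervals after the first: 13 × 14 = 182 days after August 21, 1998.
August has 31 days — 10 days to the end of August leaves 172.
September has 30 days (142 left).
October has 31 days (111 left).
November has 30 days (81 left).
December has 31 days (50 left).
January has 31 days (19 left).
19 days into February → February 19, 1999.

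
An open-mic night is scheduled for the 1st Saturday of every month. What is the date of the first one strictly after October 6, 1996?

November 2, 1996

October 1996 starts on a Tuesday, so its 1st Saturday is October 5, 1996 (4 days in).
That is not after October 6, 1996, so look at November 1996.
November 1996 starts on a Friday, so its 1st Saturday is November 2, 1996 (1 day in).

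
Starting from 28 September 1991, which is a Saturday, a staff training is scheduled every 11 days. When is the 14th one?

The 14th occurrence is 13 intervals after the first: 13 × 11 = 143 days after 28 September 1991.
September has 30 days — 2 days to the end of September leaves 141.
October has 31 days (110 left).
November has 30 days (80 left).
December has 31 days (49 left).
January has 31 days (18 left).
18 days into February → 18 February 1992.

18 February 1992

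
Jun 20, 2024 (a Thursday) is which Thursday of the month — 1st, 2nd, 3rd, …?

3rd

Day 20 falls in week ⌈20/7⌉ of the month.
Days 1–7 hold the 1st Thursday, 8–14 the 2nd, 15–21 the 3rd, 22–28 the 4th, 29–31 the 5th.
20 is in the range for the 3rd.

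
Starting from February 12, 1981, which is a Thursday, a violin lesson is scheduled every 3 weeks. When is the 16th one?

December 24, 1981

The 16th occurrence is 15 intervals after the first: 15 × 21 = 315 days after February 12, 1981.
February has 28 days — 16 days to the end of February leaves 299.
March has 31 days (268 left).
April has 30 days (238 left).
May has 31 days (207 left).
June has 30 days (177 left).
July has 31 days (146 left).
August has 31 days (115 left).
September has 30 days (85 left).
October has 31 days (54 left).
November has 30 days (24 left).
24 days into December → December 24, 1981.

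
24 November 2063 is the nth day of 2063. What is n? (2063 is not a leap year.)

Days in months before November: 31 + 28 + 31 + 30 + 31 + 30 + 31 + 31 + 30 + 31 = 304.
Plus 24 days into November → day 328.

328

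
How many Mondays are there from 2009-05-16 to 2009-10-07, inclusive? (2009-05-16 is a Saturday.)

2009-05-16 is a Saturday; the first Monday on or after it is 2009-05-18 (2 days later).
From 2009-05-18 to 2009-10-07: 13 + 30 + 31 + 31 + 30 + 7 = 142 days (rest of May, June, July, August, September, October).
142 ÷ 7 = 20 full weeks with remainder 2, so 20 more Mondays after the first → 21.

21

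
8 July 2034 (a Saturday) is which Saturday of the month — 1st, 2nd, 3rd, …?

2nd

Day 8 falls in week ⌈8/7⌉ of the month.
Days 1–7 hold the 1st Saturday, 8–14 the 2nd, 15–21 the 3rd, 22–28 the 4th, 29–31 the 5th.
8 is in the range for the 2nd.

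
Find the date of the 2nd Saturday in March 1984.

10 March 1984

The first Saturday of March 1984 is March 3.
The 2nd Saturday is 1 weeks later: 3 + 7 = 10.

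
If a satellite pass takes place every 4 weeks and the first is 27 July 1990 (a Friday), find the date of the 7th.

The 7th occurrence is 6 intervals after the first: 6 × 28 = 168 days after 27 July 1990.
July has 31 days — 4 days to the end of July leaves 164.
August has 31 days (133 left).
September has 30 days (103 left).
October has 31 days (72 left).
November has 30 days (42 left).
December has 31 days (11 left).
11 days into January → 11 January 1991.

11 January 1991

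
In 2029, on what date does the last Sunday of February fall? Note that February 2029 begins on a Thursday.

25 February 2029

February 2029 begins on a Thursday, so the first Sunday is February 4 (3 days later).
February 2029 has 28 days. Adding weeks: 4, 11, 18, 25 — the last one ≤ 28 is the 25th.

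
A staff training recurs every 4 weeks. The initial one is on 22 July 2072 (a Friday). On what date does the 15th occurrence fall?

18 August 2073

The 15th occurrence is 14 intervals after the first: 14 × 28 = 392 days after 22 July 2072.
July has 31 days — 9 days to the end of July leaves 383.
August has 31 days (352 left).
September has 30 days (322 left).
October has 31 days (291 left).
November has 30 days (261 left).
December has 31 days (230 left).
January has 31 days (199 left).
February has 28 days (171 left).
March has 31 days (140 left).
April has 30 days (110 left).
May has 31 days (79 left).
June has 30 days (49 left).
July has 31 days (18 left).
18 days into August → 18 August 2073.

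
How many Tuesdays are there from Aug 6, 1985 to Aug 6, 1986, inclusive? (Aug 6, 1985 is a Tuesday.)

53

Aug 6, 1985 is a Tuesday; the first Tuesday on or after it is Aug 6, 1985.
From Aug 6, 1985 to Aug 6, 1986: 147 + 218 = 365 days (rest of 1985, to Aug 6, 1986 in 1986).
365 ÷ 7 = 52 full weeks with remainder 1, so 52 more Tuesdays after the first → 53.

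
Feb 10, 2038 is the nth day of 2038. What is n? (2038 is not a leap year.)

Days in months before Feb: 31 = 31.
Plus 10 days into Feb → day 41.

41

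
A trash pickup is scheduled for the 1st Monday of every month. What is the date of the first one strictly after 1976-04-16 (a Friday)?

1976-05-03

April 1976 starts on a Thursday, so its 1st Monday is 1976-04-05 (4 days in).
That is not after 1976-04-16, so look at May 1976.
May 1976 starts on a Saturday, so its 1st Monday is 1976-05-03 (2 days in).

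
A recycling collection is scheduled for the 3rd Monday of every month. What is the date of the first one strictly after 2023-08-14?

August 2023 starts on a Tuesday; its first Monday is the 7th, so the 3rd Monday is the 21st — 2023-08-21.
2023-08-21 is after 2023-08-14, so that is the next one.

2023-08-21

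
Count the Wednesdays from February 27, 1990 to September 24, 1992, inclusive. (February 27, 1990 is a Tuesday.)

135

February 27, 1990 is a Tuesday; the first Wednesday on or after it is February 28, 1990 (1 day later).
From February 28, 1990 to September 24, 1992: 306 + 365 + 268 = 939 days (rest of 1990, 1991, to September 24, 1992 in 1992).
939 ÷ 7 = 134 full weeks with remainder 1, so 134 more Wednesdays after the first → 135.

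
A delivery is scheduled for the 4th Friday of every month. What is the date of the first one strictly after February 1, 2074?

February 2074 starts on a Thursday; its first Friday is the 2nd, so the 4th Friday is the 23rd — February 23, 2074.
February 23, 2074 is after February 1, 2074, so that is the next one.

February 23, 2074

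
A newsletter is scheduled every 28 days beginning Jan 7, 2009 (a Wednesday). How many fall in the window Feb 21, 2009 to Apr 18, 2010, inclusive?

15

Occurrences land 28·i days after Jan 7, 2009 for i = 0, 1, 2, …
Feb 21, 2009 is 45 days after the start; 45 ÷ 28 = 1 remainder 17; since the remainder is 17, round up to i = 2. First occurrence in the window: #3 on Mar 4, 2009 (2×28 = 56 days in).
Apr 18, 2010 is 466 days after the start; 466 ÷ 28 = 16 remainder 18. Last occurrence in the window: #17 on Mar 31, 2010.
Occurrences #3 through #17: 15 in total.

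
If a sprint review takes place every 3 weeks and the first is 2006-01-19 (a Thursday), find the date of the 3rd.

The 3rd occurrence is 2 intervals after the first: 2 × 21 = 42 days after 2006-01-19.
January has 31 days — 12 days to the end of January leaves 30.
February has 28 days (2 left).
2 days into March → 2006-03-02.

2006-03-02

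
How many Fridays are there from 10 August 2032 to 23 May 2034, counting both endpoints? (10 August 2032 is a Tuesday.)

10 August 2032 is a Tuesday; the first Friday on or after it is 13 August 2032 (3 days later).
From 13 August 2032 to 23 May 2034: 140 + 365 + 143 = 648 days (rest of 2032, 2033, to 23 May 2034 in 2034).
648 ÷ 7 = 92 full weeks with remainder 4, so 92 more Fridays after the first → 93.

93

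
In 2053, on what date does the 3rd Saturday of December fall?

The first Saturday of December 2053 is December 6.
The 3rd Saturday is 2 weeks later: 6 + 14 = 20.

2053-12-20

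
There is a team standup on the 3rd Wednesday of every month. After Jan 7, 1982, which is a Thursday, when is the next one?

Jan 1982 starts on a Friday; its first Wednesday is the 6th, so the 3rd Wednesday is the 20th — Jan 20, 1982.
Jan 20, 1982 is after Jan 7, 1982, so that is the next one.

Jan 20, 1982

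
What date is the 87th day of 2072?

January has 31 days (87 − 31 = 56 remain).
February has 29 days (56 − 29 = 27 remain).
27 into March → March 27.

2072-03-27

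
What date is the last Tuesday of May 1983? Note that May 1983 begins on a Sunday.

May 1983 begins on a Sunday, so the first Tuesday is May 3 (2 days later).
May 1983 has 31 days. Adding weeks: 3, 10, 17, 24, 31 — the last one ≤ 31 is the 31st.

May 31, 1983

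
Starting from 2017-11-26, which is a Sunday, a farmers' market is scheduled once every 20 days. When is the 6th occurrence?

The 6th occurrence is 5 intervals after the first: 5 × 20 = 100 days after 2017-11-26.
November has 30 days — 4 days to the end of November leaves 96.
December has 31 days (65 left).
January has 31 days (34 left).
February has 28 days (6 left).
6 days into March → 2018-03-06.

2018-03-06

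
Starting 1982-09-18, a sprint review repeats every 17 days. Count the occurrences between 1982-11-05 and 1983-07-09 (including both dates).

15

Occurrences land 17·i days after 1982-09-18 for i = 0, 1, 2, …
1982-11-05 is 48 days after the start; 48 ÷ 17 = 2 remainder 14; since the remainder is 14, round up to i = 3. First occurrence in the window: #4 on 1982-11-08 (3×17 = 51 days in).
1983-07-09 is 294 days after the start; 294 ÷ 17 = 17 remainder 5. Last occurrence in the window: #18 on 1983-07-04.
Occurrences #4 through #18: 15 in total.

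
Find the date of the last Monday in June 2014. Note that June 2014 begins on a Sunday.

2014-06-30

June 2014 begins on a Sunday, so the first Monday is June 2 (1 day later).
June 2014 has 30 days. Adding weeks: 2, 9, 16, 23, 30 — the last one ≤ 30 is the 30th.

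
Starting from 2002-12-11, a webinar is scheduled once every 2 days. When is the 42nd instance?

2003-03-03

The 42nd occurrence is 41 intervals after the first: 41 × 2 = 82 days after 2002-12-11.
December has 31 days — 20 days to the end of December leaves 62.
January has 31 days (31 left).
February has 28 days (3 left).
3 days into March → 2003-03-03.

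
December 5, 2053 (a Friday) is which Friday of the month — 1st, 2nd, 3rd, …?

Day 5 falls in week ⌈5/7⌉ of the month.
Days 1–7 hold the 1st Friday, 8–14 the 2nd, 15–21 the 3rd, 22–28 the 4th, 29–31 the 5th.
5 is in the range for the 1st.

1st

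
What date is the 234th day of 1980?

January has 31 days (234 − 31 = 203 remain).
February has 29 days (203 − 29 = 174 remain).
March has 31 days (174 − 31 = 143 remain).
April has 30 days (143 − 30 = 113 remain).
May has 31 days (113 − 31 = 82 remain).
June has 30 days (82 − 30 = 52 remain).
July has 31 days (52 − 31 = 21 remain).
21 into August → August 21.

1980-08-21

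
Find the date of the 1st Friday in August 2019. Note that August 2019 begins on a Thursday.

2019-08-02

August 2019 begins on a Thursday, so the first Friday is August 2 (1 day later).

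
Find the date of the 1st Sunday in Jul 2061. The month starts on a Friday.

Jul 2061 begins on a Friday, so the first Sunday is Jul 3 (2 days later).

Jul 3, 2061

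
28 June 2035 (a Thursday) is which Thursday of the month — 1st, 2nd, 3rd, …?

Day 28 falls in week ⌈28/7⌉ of the month.
Days 1–7 hold the 1st Thursday, 8–14 the 2nd, 15–21 the 3rd, 22–28 the 4th, 29–31 the 5th.
28 is in the range for the 4th.

4th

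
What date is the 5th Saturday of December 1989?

1989-12-30

The first Saturday of December 1989 is December 2.
The 5th Saturday is 4 weeks later: 2 + 28 = 30.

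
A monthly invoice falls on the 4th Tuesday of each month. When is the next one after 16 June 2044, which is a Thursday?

June 2044 starts on a Wednesday; its first Tuesday is the 7th, so the 4th Tuesday is the 28th — 28 June 2044.
28 June 2044 is after 16 June 2044, so that is the next one.

28 June 2044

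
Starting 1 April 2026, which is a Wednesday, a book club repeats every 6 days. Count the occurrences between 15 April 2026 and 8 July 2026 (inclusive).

Occurrences land 6·i days after 1 April 2026 for i = 0, 1, 2, …
15 April 2026 is 14 days after the start; 14 ÷ 6 = 2 remainder 2; since the remainder is 2, round up to i = 3. First occurrence in the window: #4 on 19 April 2026 (3×6 = 18 days in).
8 July 2026 is 98 days after the start; 98 ÷ 6 = 16 remainder 2. Last occurrence in the window: #17 on 6 July 2026.
Occurrences #4 through #17: 14 in total.

14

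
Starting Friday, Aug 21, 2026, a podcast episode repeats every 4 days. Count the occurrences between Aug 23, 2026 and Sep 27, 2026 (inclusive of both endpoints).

Occurrences land 4·i days after Aug 21, 2026 for i = 0, 1, 2, …
Aug 23, 2026 is 2 days after the start; 2 ÷ 4 = 0 remainder 2; since the remainder is 2, round up to i = 1. First occurrence in the window: #2 on Aug 25, 2026 (1×4 = 4 days in).
Sep 27, 2026 is 37 days after the start; 37 ÷ 4 = 9 remainder 1. Last occurrence in the window: #10 on Sep 26, 2026.
Occurrences #2 through #10: 9 in total.

9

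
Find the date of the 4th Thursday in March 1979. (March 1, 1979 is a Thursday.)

March 1979 begins on a Thursday, so the first Thursday is March 1.
The 4th Thursday is 3 weeks later: 1 + 21 = 22.

1979-03-22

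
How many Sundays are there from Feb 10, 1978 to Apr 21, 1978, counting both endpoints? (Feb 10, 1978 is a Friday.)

Feb 10, 1978 is a Friday; the first Sunday on or after it is Feb 12, 1978 (2 days later).
From Feb 12, 1978 to Apr 21, 1978: 16 + 31 + 21 = 68 days (rest of Feb, Mar, Apr).
68 ÷ 7 = 9 full weeks with remainder 5, so 9 more Sundays after the first → 10.

10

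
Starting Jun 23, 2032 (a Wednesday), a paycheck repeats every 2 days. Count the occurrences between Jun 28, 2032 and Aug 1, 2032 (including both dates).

17

Occurrences land 2·i days after Jun 23, 2032 for i = 0, 1, 2, …
Jun 28, 2032 is 5 days after the start; 5 ÷ 2 = 2 remainder 1; since the remainder is 1, round up to i = 3. First occurrence in the window: #4 on Jun 29, 2032 (3×2 = 6 days in).
Aug 1, 2032 is 39 days after the start; 39 ÷ 2 = 19 remainder 1. Last occurrence in the window: #20 on Jul 31, 2032.
Occurrences #4 through #20: 17 in total.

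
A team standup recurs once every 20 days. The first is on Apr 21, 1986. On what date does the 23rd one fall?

The 23rd occurrence is 22 intervals after the first: 22 × 20 = 440 days after Apr 21, 1986.
Apr has 30 days — 9 days to the end of Apr leaves 431.
From end of Apr to end of 1986 is 245 days (186 left).
Jan has 31 days (155 left).
Feb has 28 days (127 left).
Mar has 31 days (96 left).
Apr has 30 days (66 left).
May has 31 days (35 left).
Jun has 30 days (5 left).
5 days into Jul → Jul 5, 1987.

Jul 5, 1987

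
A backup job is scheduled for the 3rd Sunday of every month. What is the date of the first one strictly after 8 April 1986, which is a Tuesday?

20 April 1986

April 1986 starts on a Tuesday; its first Sunday is the 6th, so the 3rd Sunday is the 20th — 20 April 1986.
20 April 1986 is after 8 April 1986, so that is the next one.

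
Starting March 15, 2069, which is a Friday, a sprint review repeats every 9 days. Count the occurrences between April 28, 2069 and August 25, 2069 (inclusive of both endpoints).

14

Occurrences land 9·i days after March 15, 2069 for i = 0, 1, 2, …
April 28, 2069 is 44 days after the start; 44 ÷ 9 = 4 remainder 8; since the remainder is 8, round up to i = 5. First occurrence in the window: #6 on April 29, 2069 (5×9 = 45 days in).
August 25, 2069 is 163 days after the start; 163 ÷ 9 = 18 remainder 1. Last occurrence in the window: #19 on August 24, 2069.
Occurrences #6 through #19: 14 in total.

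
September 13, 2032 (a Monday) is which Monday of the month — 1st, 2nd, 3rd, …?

2nd

Day 13 falls in week ⌈13/7⌉ of the month.
Days 1–7 hold the 1st Monday, 8–14 the 2nd, 15–21 the 3rd, 22–28 the 4th, 29–31 the 5th.
13 is in the range for the 2nd.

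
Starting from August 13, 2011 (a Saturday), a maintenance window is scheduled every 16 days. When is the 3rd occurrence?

The 3rd occurrence is 2 intervals after the first: 2 × 16 = 32 days after August 13, 2011.
August has 31 days — 18 days to the end of August leaves 14.
14 days into September → September 14, 2011.

September 14, 2011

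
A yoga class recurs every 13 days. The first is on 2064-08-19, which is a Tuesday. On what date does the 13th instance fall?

The 13th occurrence is 12 intervals after the first: 12 × 13 = 156 days after 2064-08-19.
August has 31 days — 12 days to the end of August leaves 144.
September has 30 days (114 left).
October has 31 days (83 left).
November has 30 days (53 left).
December has 31 days (22 left).
22 days into January → 2065-01-22.

2065-01-22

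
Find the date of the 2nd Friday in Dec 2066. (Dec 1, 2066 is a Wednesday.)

Dec 10, 2066

Dec 2066 begins on a Wednesday, so the first Friday is Dec 3 (2 days later).
The 2nd Friday is 1 weeks later: 3 + 7 = 10.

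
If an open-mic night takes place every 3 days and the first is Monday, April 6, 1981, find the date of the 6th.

April 21, 1981

The 6th occurrence is 5 intervals after the first: 5 × 3 = 15 days after April 6, 1981.
15 days later is April 21, 1981.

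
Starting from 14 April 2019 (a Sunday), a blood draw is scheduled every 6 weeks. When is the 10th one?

26 April 2020

The 10th occurrence is 9 intervals after the first: 9 × 42 = 378 days after 14 April 2019.
April has 30 days — 16 days to the end of April leaves 362.
May has 31 days (331 left).
June has 30 days (301 left).
July has 31 days (270 left).
August has 31 days (239 left).
September has 30 days (209 left).
October has 31 days (178 left).
November has 30 days (148 left).
December has 31 days (117 left).
January has 31 days (86 left).
February has 29 days (57 left).
March has 31 days (26 left).
26 days into April → 26 April 2020.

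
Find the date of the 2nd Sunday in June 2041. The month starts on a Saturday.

9 June 2041

June 2041 begins on a Saturday, so the first Sunday is June 2 (1 day later).
The 2nd Sunday is 1 weeks later: 2 + 7 = 9.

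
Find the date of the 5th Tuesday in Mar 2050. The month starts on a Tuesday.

Mar 29, 2050

Mar 2050 begins on a Tuesday, so the first Tuesday is Mar 1.
The 5th Tuesday is 4 weeks later: 1 + 28 = 29.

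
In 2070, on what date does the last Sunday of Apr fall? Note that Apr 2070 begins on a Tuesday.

Apr 27, 2070

Apr 2070 begins on a Tuesday, so the first Sunday is Apr 6 (5 days later).
Apr 2070 has 30 days. Adding weeks: 6, 13, 20, 27 — the last one ≤ 30 is the 27th.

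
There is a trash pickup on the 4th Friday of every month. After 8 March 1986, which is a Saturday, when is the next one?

28 March 1986

March 1986 starts on a Saturday; its first Friday is the 7th, so the 4th Friday is the 28th — 28 March 1986.
28 March 1986 is after 8 March 1986, so that is the next one.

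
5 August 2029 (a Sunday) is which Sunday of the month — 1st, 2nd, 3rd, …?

Day 5 falls in week ⌈5/7⌉ of the month.
Days 1–7 hold the 1st Sunday, 8–14 the 2nd, 15–21 the 3rd, 22–28 the 4th, 29–31 the 5th.
5 is in the range for the 1st.

1st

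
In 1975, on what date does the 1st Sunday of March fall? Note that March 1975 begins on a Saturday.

March 1975 begins on a Saturday, so the first Sunday is March 2 (1 day later).

2 March 1975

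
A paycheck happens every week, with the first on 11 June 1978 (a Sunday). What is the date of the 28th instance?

The 28th occurrence is 27 intervals after the first: 27 × 7 = 189 days after 11 June 1978.
June has 30 days — 19 days to the end of June leaves 170.
July has 31 days (139 left).
August has 31 days (108 left).
September has 30 days (78 left).
October has 31 days (47 left).
November has 30 days (17 left).
17 days into December → 17 December 1978.

17 December 1978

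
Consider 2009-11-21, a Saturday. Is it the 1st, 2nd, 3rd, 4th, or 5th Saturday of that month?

Day 21 falls in week ⌈21/7⌉ of the month.
Days 1–7 hold the 1st Saturday, 8–14 the 2nd, 15–21 the 3rd, 22–28 the 4th, 29–31 the 5th.
21 is in the range for the 3rd.

3rd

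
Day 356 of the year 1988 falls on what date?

January has 31 days (356 − 31 = 325 remain).
February has 29 days (325 − 29 = 296 remain).
March has 31 days (296 − 31 = 265 remain).
April has 30 days (265 − 30 = 235 remain).
May has 31 days (235 − 31 = 204 remain).
June has 30 days (204 − 30 = 174 remain).
July has 31 days (174 − 31 = 143 remain).
August has 31 days (143 − 31 = 112 remain).
September has 30 days (112 − 30 = 82 remain).
October has 31 days (82 − 31 = 51 remain).
November has 30 days (51 − 30 = 21 remain).
21 into December → December 21.

1988-12-21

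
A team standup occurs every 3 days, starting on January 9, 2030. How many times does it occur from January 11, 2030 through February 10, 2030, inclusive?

Occurrences land 3·i days after January 9, 2030 for i = 0, 1, 2, …
January 11, 2030 is 2 days after the start; 2 ÷ 3 = 0 remainder 2; since the remainder is 2, round up to i = 1. First occurrence in the window: #2 on January 12, 2030 (1×3 = 3 days in).
February 10, 2030 is 32 days after the start; 32 ÷ 3 = 10 remainder 2. Last occurrence in the window: #11 on February 8, 2030.
Occurrences #2 through #11: 10 in total.

10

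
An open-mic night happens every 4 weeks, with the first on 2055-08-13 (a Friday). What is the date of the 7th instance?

2056-01-28

The 7th occurrence is 6 intervals after the first: 6 × 28 = 168 days after 2055-08-13.
August has 31 days — 18 days to the end of August leaves 150.
September has 30 days (120 left).
October has 31 days (89 left).
November has 30 days (59 left).
December has 31 days (28 left).
28 days into January → 2056-01-28.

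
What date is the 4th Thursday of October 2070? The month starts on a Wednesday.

October 2070 begins on a Wednesday, so the first Thursday is October 2 (1 day later).
The 4th Thursday is 3 weeks later: 2 + 21 = 23.

2070-10-23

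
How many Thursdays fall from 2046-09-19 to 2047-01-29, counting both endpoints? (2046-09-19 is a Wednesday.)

19

2046-09-19 is a Wednesday; the first Thursday on or after it is 2046-09-20 (1 day later).
From 2046-09-20 to 2047-01-29: 10 + 31 + 30 + 31 + 29 = 131 days (rest of September, October, November, December, January).
131 ÷ 7 = 18 full weeks with remainder 5, so 18 more Thursdays after the first → 19.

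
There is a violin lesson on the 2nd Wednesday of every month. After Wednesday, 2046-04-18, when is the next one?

April 2046 starts on a Sunday; its first Wednesday is the 4th, so the 2nd Wednesday is the 11th — 2046-04-11.
That is not after 2046-04-18, so look at May 2046.
May 2046 starts on a Tuesday; its first Wednesday is the 2nd, so the 2nd Wednesday is the 9th — 2046-05-09.

2046-05-09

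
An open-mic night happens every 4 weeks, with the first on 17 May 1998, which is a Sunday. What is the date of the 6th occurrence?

The 6th occurrence is 5 intervals after the first: 5 × 28 = 140 days after 17 May 1998.
May has 31 days — 14 days to the end of May leaves 126.
June has 30 days (96 left).
July has 31 days (65 left).
August has 31 days (34 left).
September has 30 days (4 left).
4 days into October → 4 October 1998.

4 October 1998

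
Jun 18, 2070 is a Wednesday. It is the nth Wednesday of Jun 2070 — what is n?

3rd

Day 18 falls in week ⌈18/7⌉ of the month.
Days 1–7 hold the 1st Wednesday, 8–14 the 2nd, 15–21 the 3rd, 22–28 the 4th, 29–31 the 5th.
18 is in the range for the 3rd.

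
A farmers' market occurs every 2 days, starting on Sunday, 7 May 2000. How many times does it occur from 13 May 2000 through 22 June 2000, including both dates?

Occurrences land 2·i days after 7 May 2000 for i = 0, 1, 2, …
13 May 2000 is 6 days after the start; 6 ÷ 2 = 3 remainder 0. First occurrence in the window: #4 on 13 May 2000 (3×2 = 6 days in).
22 June 2000 is 46 days after the start; 46 ÷ 2 = 23 remainder 0. Last occurrence in the window: #24 on 22 June 2000.
Occurrences #4 through #24: 21 in total.

21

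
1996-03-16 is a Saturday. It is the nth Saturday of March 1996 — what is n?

3rd

Day 16 falls in week ⌈16/7⌉ of the month.
Days 1–7 hold the 1st Saturday, 8–14 the 2nd, 15–21 the 3rd, 22–28 the 4th, 29–31 the 5th.
16 is in the range for the 3rd.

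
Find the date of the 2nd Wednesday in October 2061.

The first Wednesday of October 2061 is October 5.
The 2nd Wednesday is 1 weeks later: 5 + 7 = 12.

12 October 2061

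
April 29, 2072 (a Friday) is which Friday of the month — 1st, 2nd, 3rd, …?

Day 29 falls in week ⌈29/7⌉ of the month.
Days 1–7 hold the 1st Friday, 8–14 the 2nd, 15–21 the 3rd, 22–28 the 4th, 29–31 the 5th.
29 is in the range for the 5th.

5th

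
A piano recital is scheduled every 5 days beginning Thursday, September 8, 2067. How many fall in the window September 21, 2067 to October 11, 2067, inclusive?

Occurrences land 5·i days after September 8, 2067 for i = 0, 1, 2, …
September 21, 2067 is 13 days after the start; 13 ÷ 5 = 2 remainder 3; since the remainder is 3, round up to i = 3. First occurrence in the window: #4 on September 23, 2067 (3×5 = 15 days in).
October 11, 2067 is 33 days after the start; 33 ÷ 5 = 6 remainder 3. Last occurrence in the window: #7 on October 8, 2067.
Occurrences #4 through #7: 4 in total.

4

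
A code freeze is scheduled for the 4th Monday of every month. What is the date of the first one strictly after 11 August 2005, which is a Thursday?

22 August 2005

August 2005 starts on a Monday; its first Monday is the 1st, so the 4th Monday is the 22nd — 22 August 2005.
22 August 2005 is after 11 August 2005, so that is the next one.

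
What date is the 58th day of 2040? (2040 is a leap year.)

Jan has 31 days (58 − 31 = 27 remain).
27 into Feb → Feb 27.

Feb 27, 2040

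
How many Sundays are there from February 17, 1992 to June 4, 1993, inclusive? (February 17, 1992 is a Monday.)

February 17, 1992 is a Monday; the first Sunday on or after it is February 23, 1992 (6 days later).
From February 23, 1992 to June 4, 1993: 312 + 155 = 467 days (rest of 1992, to June 4, 1993 in 1993).
467 ÷ 7 = 66 full weeks with remainder 5, so 66 more Sundays after the first → 67.

67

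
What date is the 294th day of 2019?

Oct 21, 2019

Jan has 31 days (294 − 31 = 263 remain).
Feb has 28 days (263 − 28 = 235 remain).
Mar has 31 days (235 − 31 = 204 remain).
Apr has 30 days (204 − 30 = 174 remain).
May has 31 days (174 − 31 = 143 remain).
Jun has 30 days (143 − 30 = 113 remain).
Jul has 31 days (113 − 31 = 82 remain).
Aug has 31 days (82 − 31 = 51 remain).
Sep has 30 days (51 − 30 = 21 remain).
21 into Oct → Oct 21.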